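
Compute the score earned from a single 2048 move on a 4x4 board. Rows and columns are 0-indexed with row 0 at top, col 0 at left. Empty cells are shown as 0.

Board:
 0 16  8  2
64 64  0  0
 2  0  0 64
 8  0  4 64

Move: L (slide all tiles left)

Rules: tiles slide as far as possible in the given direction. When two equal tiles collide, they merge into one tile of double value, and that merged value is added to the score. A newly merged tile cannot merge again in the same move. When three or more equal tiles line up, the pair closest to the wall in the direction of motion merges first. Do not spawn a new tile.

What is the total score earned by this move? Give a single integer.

Slide left:
row 0: [0, 16, 8, 2] -> [16, 8, 2, 0]  score +0 (running 0)
row 1: [64, 64, 0, 0] -> [128, 0, 0, 0]  score +128 (running 128)
row 2: [2, 0, 0, 64] -> [2, 64, 0, 0]  score +0 (running 128)
row 3: [8, 0, 4, 64] -> [8, 4, 64, 0]  score +0 (running 128)
Board after move:
 16   8   2   0
128   0   0   0
  2  64   0   0
  8   4  64   0

Answer: 128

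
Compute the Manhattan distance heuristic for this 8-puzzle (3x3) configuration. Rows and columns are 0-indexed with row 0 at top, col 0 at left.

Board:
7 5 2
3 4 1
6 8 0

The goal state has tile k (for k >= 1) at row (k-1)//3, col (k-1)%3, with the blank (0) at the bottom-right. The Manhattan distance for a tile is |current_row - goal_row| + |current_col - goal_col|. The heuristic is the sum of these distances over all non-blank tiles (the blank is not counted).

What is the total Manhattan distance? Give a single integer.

Answer: 14

Derivation:
Tile 7: at (0,0), goal (2,0), distance |0-2|+|0-0| = 2
Tile 5: at (0,1), goal (1,1), distance |0-1|+|1-1| = 1
Tile 2: at (0,2), goal (0,1), distance |0-0|+|2-1| = 1
Tile 3: at (1,0), goal (0,2), distance |1-0|+|0-2| = 3
Tile 4: at (1,1), goal (1,0), distance |1-1|+|1-0| = 1
Tile 1: at (1,2), goal (0,0), distance |1-0|+|2-0| = 3
Tile 6: at (2,0), goal (1,2), distance |2-1|+|0-2| = 3
Tile 8: at (2,1), goal (2,1), distance |2-2|+|1-1| = 0
Sum: 2 + 1 + 1 + 3 + 1 + 3 + 3 + 0 = 14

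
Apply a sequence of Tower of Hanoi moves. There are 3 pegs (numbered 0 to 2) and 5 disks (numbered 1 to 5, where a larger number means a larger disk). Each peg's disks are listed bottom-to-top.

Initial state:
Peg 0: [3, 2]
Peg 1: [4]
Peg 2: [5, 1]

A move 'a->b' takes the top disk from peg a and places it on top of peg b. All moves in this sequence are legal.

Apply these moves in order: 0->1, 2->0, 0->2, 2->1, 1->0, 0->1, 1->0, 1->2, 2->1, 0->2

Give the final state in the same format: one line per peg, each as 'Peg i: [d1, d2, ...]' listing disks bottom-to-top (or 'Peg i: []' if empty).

After move 1 (0->1):
Peg 0: [3]
Peg 1: [4, 2]
Peg 2: [5, 1]

After move 2 (2->0):
Peg 0: [3, 1]
Peg 1: [4, 2]
Peg 2: [5]

After move 3 (0->2):
Peg 0: [3]
Peg 1: [4, 2]
Peg 2: [5, 1]

After move 4 (2->1):
Peg 0: [3]
Peg 1: [4, 2, 1]
Peg 2: [5]

After move 5 (1->0):
Peg 0: [3, 1]
Peg 1: [4, 2]
Peg 2: [5]

After move 6 (0->1):
Peg 0: [3]
Peg 1: [4, 2, 1]
Peg 2: [5]

After move 7 (1->0):
Peg 0: [3, 1]
Peg 1: [4, 2]
Peg 2: [5]

After move 8 (1->2):
Peg 0: [3, 1]
Peg 1: [4]
Peg 2: [5, 2]

After move 9 (2->1):
Peg 0: [3, 1]
Peg 1: [4, 2]
Peg 2: [5]

After move 10 (0->2):
Peg 0: [3]
Peg 1: [4, 2]
Peg 2: [5, 1]

Answer: Peg 0: [3]
Peg 1: [4, 2]
Peg 2: [5, 1]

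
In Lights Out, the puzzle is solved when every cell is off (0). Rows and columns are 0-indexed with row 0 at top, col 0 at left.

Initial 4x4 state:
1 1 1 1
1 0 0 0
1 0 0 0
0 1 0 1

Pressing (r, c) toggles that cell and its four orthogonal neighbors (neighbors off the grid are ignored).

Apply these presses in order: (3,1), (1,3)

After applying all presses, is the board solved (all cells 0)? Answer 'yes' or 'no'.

Answer: no

Derivation:
After press 1 at (3,1):
1 1 1 1
1 0 0 0
1 1 0 0
1 0 1 1

After press 2 at (1,3):
1 1 1 0
1 0 1 1
1 1 0 1
1 0 1 1

Lights still on: 12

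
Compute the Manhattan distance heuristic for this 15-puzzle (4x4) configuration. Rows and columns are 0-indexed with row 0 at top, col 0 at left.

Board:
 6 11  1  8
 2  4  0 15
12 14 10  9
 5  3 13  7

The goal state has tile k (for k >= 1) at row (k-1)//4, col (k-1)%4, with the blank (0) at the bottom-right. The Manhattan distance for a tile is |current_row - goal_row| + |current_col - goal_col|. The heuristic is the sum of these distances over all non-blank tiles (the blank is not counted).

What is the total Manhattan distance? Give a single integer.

Answer: 35

Derivation:
Tile 6: at (0,0), goal (1,1), distance |0-1|+|0-1| = 2
Tile 11: at (0,1), goal (2,2), distance |0-2|+|1-2| = 3
Tile 1: at (0,2), goal (0,0), distance |0-0|+|2-0| = 2
Tile 8: at (0,3), goal (1,3), distance |0-1|+|3-3| = 1
Tile 2: at (1,0), goal (0,1), distance |1-0|+|0-1| = 2
Tile 4: at (1,1), goal (0,3), distance |1-0|+|1-3| = 3
Tile 15: at (1,3), goal (3,2), distance |1-3|+|3-2| = 3
Tile 12: at (2,0), goal (2,3), distance |2-2|+|0-3| = 3
Tile 14: at (2,1), goal (3,1), distance |2-3|+|1-1| = 1
Tile 10: at (2,2), goal (2,1), distance |2-2|+|2-1| = 1
Tile 9: at (2,3), goal (2,0), distance |2-2|+|3-0| = 3
Tile 5: at (3,0), goal (1,0), distance |3-1|+|0-0| = 2
Tile 3: at (3,1), goal (0,2), distance |3-0|+|1-2| = 4
Tile 13: at (3,2), goal (3,0), distance |3-3|+|2-0| = 2
Tile 7: at (3,3), goal (1,2), distance |3-1|+|3-2| = 3
Sum: 2 + 3 + 2 + 1 + 2 + 3 + 3 + 3 + 1 + 1 + 3 + 2 + 4 + 2 + 3 = 35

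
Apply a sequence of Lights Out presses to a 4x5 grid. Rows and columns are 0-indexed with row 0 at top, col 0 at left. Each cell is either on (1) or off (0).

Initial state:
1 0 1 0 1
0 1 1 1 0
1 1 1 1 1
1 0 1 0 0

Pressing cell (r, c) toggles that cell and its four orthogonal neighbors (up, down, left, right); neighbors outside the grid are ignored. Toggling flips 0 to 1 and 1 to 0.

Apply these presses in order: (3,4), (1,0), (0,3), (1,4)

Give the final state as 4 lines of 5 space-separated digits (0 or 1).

Answer: 0 0 0 1 1
1 0 1 1 1
0 1 1 1 1
1 0 1 1 1

Derivation:
After press 1 at (3,4):
1 0 1 0 1
0 1 1 1 0
1 1 1 1 0
1 0 1 1 1

After press 2 at (1,0):
0 0 1 0 1
1 0 1 1 0
0 1 1 1 0
1 0 1 1 1

After press 3 at (0,3):
0 0 0 1 0
1 0 1 0 0
0 1 1 1 0
1 0 1 1 1

After press 4 at (1,4):
0 0 0 1 1
1 0 1 1 1
0 1 1 1 1
1 0 1 1 1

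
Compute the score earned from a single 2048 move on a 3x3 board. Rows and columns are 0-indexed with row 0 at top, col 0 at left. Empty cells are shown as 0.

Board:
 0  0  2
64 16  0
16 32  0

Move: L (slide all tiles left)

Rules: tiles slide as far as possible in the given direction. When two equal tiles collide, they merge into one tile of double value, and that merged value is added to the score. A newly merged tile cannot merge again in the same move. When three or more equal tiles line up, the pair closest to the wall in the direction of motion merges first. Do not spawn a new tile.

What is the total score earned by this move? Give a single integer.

Answer: 0

Derivation:
Slide left:
row 0: [0, 0, 2] -> [2, 0, 0]  score +0 (running 0)
row 1: [64, 16, 0] -> [64, 16, 0]  score +0 (running 0)
row 2: [16, 32, 0] -> [16, 32, 0]  score +0 (running 0)
Board after move:
 2  0  0
64 16  0
16 32  0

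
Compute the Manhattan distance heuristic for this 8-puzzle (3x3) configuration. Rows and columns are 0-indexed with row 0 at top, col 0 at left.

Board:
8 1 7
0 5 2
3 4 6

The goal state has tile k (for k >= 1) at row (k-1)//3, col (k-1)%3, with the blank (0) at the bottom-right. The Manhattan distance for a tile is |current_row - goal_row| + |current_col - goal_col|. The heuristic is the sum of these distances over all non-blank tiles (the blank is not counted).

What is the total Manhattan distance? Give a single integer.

Tile 8: (0,0)->(2,1) = 3
Tile 1: (0,1)->(0,0) = 1
Tile 7: (0,2)->(2,0) = 4
Tile 5: (1,1)->(1,1) = 0
Tile 2: (1,2)->(0,1) = 2
Tile 3: (2,0)->(0,2) = 4
Tile 4: (2,1)->(1,0) = 2
Tile 6: (2,2)->(1,2) = 1
Sum: 3 + 1 + 4 + 0 + 2 + 4 + 2 + 1 = 17

Answer: 17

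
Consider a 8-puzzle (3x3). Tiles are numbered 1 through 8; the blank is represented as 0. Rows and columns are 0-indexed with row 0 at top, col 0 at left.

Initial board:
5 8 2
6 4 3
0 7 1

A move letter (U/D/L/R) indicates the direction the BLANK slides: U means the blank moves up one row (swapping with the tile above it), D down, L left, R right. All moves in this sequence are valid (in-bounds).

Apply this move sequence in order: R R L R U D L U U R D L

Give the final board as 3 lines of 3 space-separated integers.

After move 1 (R):
5 8 2
6 4 3
7 0 1

After move 2 (R):
5 8 2
6 4 3
7 1 0

After move 3 (L):
5 8 2
6 4 3
7 0 1

After move 4 (R):
5 8 2
6 4 3
7 1 0

After move 5 (U):
5 8 2
6 4 0
7 1 3

After move 6 (D):
5 8 2
6 4 3
7 1 0

After move 7 (L):
5 8 2
6 4 3
7 0 1

After move 8 (U):
5 8 2
6 0 3
7 4 1

After move 9 (U):
5 0 2
6 8 3
7 4 1

After move 10 (R):
5 2 0
6 8 3
7 4 1

After move 11 (D):
5 2 3
6 8 0
7 4 1

After move 12 (L):
5 2 3
6 0 8
7 4 1

Answer: 5 2 3
6 0 8
7 4 1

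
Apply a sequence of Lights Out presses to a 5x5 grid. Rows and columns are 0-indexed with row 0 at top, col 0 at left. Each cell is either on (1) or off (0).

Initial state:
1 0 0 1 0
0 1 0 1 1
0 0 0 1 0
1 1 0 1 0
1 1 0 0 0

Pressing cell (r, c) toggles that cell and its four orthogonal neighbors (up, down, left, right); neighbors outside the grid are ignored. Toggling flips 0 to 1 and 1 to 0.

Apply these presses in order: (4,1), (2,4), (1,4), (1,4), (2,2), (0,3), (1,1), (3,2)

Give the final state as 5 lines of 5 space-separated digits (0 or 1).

After press 1 at (4,1):
1 0 0 1 0
0 1 0 1 1
0 0 0 1 0
1 0 0 1 0
0 0 1 0 0

After press 2 at (2,4):
1 0 0 1 0
0 1 0 1 0
0 0 0 0 1
1 0 0 1 1
0 0 1 0 0

After press 3 at (1,4):
1 0 0 1 1
0 1 0 0 1
0 0 0 0 0
1 0 0 1 1
0 0 1 0 0

After press 4 at (1,4):
1 0 0 1 0
0 1 0 1 0
0 0 0 0 1
1 0 0 1 1
0 0 1 0 0

After press 5 at (2,2):
1 0 0 1 0
0 1 1 1 0
0 1 1 1 1
1 0 1 1 1
0 0 1 0 0

After press 6 at (0,3):
1 0 1 0 1
0 1 1 0 0
0 1 1 1 1
1 0 1 1 1
0 0 1 0 0

After press 7 at (1,1):
1 1 1 0 1
1 0 0 0 0
0 0 1 1 1
1 0 1 1 1
0 0 1 0 0

After press 8 at (3,2):
1 1 1 0 1
1 0 0 0 0
0 0 0 1 1
1 1 0 0 1
0 0 0 0 0

Answer: 1 1 1 0 1
1 0 0 0 0
0 0 0 1 1
1 1 0 0 1
0 0 0 0 0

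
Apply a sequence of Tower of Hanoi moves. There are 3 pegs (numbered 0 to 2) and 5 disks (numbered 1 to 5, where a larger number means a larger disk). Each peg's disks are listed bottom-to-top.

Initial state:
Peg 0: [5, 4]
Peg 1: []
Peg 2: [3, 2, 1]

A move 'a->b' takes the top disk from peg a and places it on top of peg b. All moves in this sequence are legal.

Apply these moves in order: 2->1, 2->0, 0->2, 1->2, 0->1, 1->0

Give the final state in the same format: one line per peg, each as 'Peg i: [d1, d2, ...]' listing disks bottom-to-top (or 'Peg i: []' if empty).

Answer: Peg 0: [5, 4]
Peg 1: []
Peg 2: [3, 2, 1]

Derivation:
After move 1 (2->1):
Peg 0: [5, 4]
Peg 1: [1]
Peg 2: [3, 2]

After move 2 (2->0):
Peg 0: [5, 4, 2]
Peg 1: [1]
Peg 2: [3]

After move 3 (0->2):
Peg 0: [5, 4]
Peg 1: [1]
Peg 2: [3, 2]

After move 4 (1->2):
Peg 0: [5, 4]
Peg 1: []
Peg 2: [3, 2, 1]

After move 5 (0->1):
Peg 0: [5]
Peg 1: [4]
Peg 2: [3, 2, 1]

After move 6 (1->0):
Peg 0: [5, 4]
Peg 1: []
Peg 2: [3, 2, 1]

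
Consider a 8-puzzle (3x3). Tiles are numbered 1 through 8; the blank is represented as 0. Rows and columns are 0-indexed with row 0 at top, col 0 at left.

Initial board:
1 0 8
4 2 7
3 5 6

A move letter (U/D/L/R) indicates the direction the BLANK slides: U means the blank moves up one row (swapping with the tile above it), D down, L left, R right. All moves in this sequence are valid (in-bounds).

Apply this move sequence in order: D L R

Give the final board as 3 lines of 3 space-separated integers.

After move 1 (D):
1 2 8
4 0 7
3 5 6

After move 2 (L):
1 2 8
0 4 7
3 5 6

After move 3 (R):
1 2 8
4 0 7
3 5 6

Answer: 1 2 8
4 0 7
3 5 6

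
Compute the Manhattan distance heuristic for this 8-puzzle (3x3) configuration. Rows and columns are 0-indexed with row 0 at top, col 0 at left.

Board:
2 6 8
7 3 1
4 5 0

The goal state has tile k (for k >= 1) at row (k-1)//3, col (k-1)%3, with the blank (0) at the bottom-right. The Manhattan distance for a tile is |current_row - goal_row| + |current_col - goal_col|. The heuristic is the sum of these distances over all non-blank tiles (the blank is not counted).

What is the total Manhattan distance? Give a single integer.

Answer: 14

Derivation:
Tile 2: (0,0)->(0,1) = 1
Tile 6: (0,1)->(1,2) = 2
Tile 8: (0,2)->(2,1) = 3
Tile 7: (1,0)->(2,0) = 1
Tile 3: (1,1)->(0,2) = 2
Tile 1: (1,2)->(0,0) = 3
Tile 4: (2,0)->(1,0) = 1
Tile 5: (2,1)->(1,1) = 1
Sum: 1 + 2 + 3 + 1 + 2 + 3 + 1 + 1 = 14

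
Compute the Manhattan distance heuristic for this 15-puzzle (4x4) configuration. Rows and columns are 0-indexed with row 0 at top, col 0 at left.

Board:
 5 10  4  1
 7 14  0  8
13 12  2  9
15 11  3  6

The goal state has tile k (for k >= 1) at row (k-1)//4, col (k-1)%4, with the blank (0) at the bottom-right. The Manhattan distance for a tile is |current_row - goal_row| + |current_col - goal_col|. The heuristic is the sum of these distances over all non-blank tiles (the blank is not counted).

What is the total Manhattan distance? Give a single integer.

Answer: 31

Derivation:
Tile 5: at (0,0), goal (1,0), distance |0-1|+|0-0| = 1
Tile 10: at (0,1), goal (2,1), distance |0-2|+|1-1| = 2
Tile 4: at (0,2), goal (0,3), distance |0-0|+|2-3| = 1
Tile 1: at (0,3), goal (0,0), distance |0-0|+|3-0| = 3
Tile 7: at (1,0), goal (1,2), distance |1-1|+|0-2| = 2
Tile 14: at (1,1), goal (3,1), distance |1-3|+|1-1| = 2
Tile 8: at (1,3), goal (1,3), distance |1-1|+|3-3| = 0
Tile 13: at (2,0), goal (3,0), distance |2-3|+|0-0| = 1
Tile 12: at (2,1), goal (2,3), distance |2-2|+|1-3| = 2
Tile 2: at (2,2), goal (0,1), distance |2-0|+|2-1| = 3
Tile 9: at (2,3), goal (2,0), distance |2-2|+|3-0| = 3
Tile 15: at (3,0), goal (3,2), distance |3-3|+|0-2| = 2
Tile 11: at (3,1), goal (2,2), distance |3-2|+|1-2| = 2
Tile 3: at (3,2), goal (0,2), distance |3-0|+|2-2| = 3
Tile 6: at (3,3), goal (1,1), distance |3-1|+|3-1| = 4
Sum: 1 + 2 + 1 + 3 + 2 + 2 + 0 + 1 + 2 + 3 + 3 + 2 + 2 + 3 + 4 = 31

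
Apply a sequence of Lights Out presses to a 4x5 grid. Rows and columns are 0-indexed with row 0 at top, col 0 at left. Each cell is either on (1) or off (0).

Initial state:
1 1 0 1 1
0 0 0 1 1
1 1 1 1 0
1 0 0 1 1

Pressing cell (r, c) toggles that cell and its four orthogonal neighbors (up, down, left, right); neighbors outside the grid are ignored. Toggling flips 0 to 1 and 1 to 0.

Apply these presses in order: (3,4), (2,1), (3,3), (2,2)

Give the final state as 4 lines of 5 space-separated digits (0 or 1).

Answer: 1 1 0 1 1
0 1 1 1 1
0 1 1 1 1
1 1 0 1 1

Derivation:
After press 1 at (3,4):
1 1 0 1 1
0 0 0 1 1
1 1 1 1 1
1 0 0 0 0

After press 2 at (2,1):
1 1 0 1 1
0 1 0 1 1
0 0 0 1 1
1 1 0 0 0

After press 3 at (3,3):
1 1 0 1 1
0 1 0 1 1
0 0 0 0 1
1 1 1 1 1

After press 4 at (2,2):
1 1 0 1 1
0 1 1 1 1
0 1 1 1 1
1 1 0 1 1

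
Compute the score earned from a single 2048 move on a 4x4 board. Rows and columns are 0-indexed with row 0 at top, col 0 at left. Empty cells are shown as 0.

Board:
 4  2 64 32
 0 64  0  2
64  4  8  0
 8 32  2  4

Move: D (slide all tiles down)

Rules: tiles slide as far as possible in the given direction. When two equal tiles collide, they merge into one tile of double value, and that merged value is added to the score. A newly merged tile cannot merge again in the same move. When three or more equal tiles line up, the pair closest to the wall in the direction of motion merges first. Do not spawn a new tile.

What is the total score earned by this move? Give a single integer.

Slide down:
col 0: [4, 0, 64, 8] -> [0, 4, 64, 8]  score +0 (running 0)
col 1: [2, 64, 4, 32] -> [2, 64, 4, 32]  score +0 (running 0)
col 2: [64, 0, 8, 2] -> [0, 64, 8, 2]  score +0 (running 0)
col 3: [32, 2, 0, 4] -> [0, 32, 2, 4]  score +0 (running 0)
Board after move:
 0  2  0  0
 4 64 64 32
64  4  8  2
 8 32  2  4

Answer: 0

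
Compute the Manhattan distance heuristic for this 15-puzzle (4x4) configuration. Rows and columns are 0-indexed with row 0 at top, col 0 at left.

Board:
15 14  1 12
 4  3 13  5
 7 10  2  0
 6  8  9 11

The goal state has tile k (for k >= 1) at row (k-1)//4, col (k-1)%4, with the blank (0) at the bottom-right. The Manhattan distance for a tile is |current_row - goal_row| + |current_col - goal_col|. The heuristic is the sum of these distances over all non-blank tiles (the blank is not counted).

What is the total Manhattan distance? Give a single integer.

Answer: 43

Derivation:
Tile 15: at (0,0), goal (3,2), distance |0-3|+|0-2| = 5
Tile 14: at (0,1), goal (3,1), distance |0-3|+|1-1| = 3
Tile 1: at (0,2), goal (0,0), distance |0-0|+|2-0| = 2
Tile 12: at (0,3), goal (2,3), distance |0-2|+|3-3| = 2
Tile 4: at (1,0), goal (0,3), distance |1-0|+|0-3| = 4
Tile 3: at (1,1), goal (0,2), distance |1-0|+|1-2| = 2
Tile 13: at (1,2), goal (3,0), distance |1-3|+|2-0| = 4
Tile 5: at (1,3), goal (1,0), distance |1-1|+|3-0| = 3
Tile 7: at (2,0), goal (1,2), distance |2-1|+|0-2| = 3
Tile 10: at (2,1), goal (2,1), distance |2-2|+|1-1| = 0
Tile 2: at (2,2), goal (0,1), distance |2-0|+|2-1| = 3
Tile 6: at (3,0), goal (1,1), distance |3-1|+|0-1| = 3
Tile 8: at (3,1), goal (1,3), distance |3-1|+|1-3| = 4
Tile 9: at (3,2), goal (2,0), distance |3-2|+|2-0| = 3
Tile 11: at (3,3), goal (2,2), distance |3-2|+|3-2| = 2
Sum: 5 + 3 + 2 + 2 + 4 + 2 + 4 + 3 + 3 + 0 + 3 + 3 + 4 + 3 + 2 = 43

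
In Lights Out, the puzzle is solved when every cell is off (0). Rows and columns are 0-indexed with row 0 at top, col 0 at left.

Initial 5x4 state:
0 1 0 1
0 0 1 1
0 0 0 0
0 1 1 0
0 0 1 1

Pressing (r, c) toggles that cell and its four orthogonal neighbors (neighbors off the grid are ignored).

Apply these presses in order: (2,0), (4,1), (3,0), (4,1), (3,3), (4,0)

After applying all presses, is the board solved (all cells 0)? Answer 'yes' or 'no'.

After press 1 at (2,0):
0 1 0 1
1 0 1 1
1 1 0 0
1 1 1 0
0 0 1 1

After press 2 at (4,1):
0 1 0 1
1 0 1 1
1 1 0 0
1 0 1 0
1 1 0 1

After press 3 at (3,0):
0 1 0 1
1 0 1 1
0 1 0 0
0 1 1 0
0 1 0 1

After press 4 at (4,1):
0 1 0 1
1 0 1 1
0 1 0 0
0 0 1 0
1 0 1 1

After press 5 at (3,3):
0 1 0 1
1 0 1 1
0 1 0 1
0 0 0 1
1 0 1 0

After press 6 at (4,0):
0 1 0 1
1 0 1 1
0 1 0 1
1 0 0 1
0 1 1 0

Lights still on: 11

Answer: no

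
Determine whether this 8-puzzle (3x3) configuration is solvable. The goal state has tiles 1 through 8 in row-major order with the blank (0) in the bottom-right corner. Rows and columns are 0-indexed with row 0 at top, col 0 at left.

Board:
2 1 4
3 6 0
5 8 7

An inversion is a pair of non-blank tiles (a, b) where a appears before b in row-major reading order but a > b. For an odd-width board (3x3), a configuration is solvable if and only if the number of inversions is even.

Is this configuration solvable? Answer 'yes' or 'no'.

Answer: yes

Derivation:
Inversions (pairs i<j in row-major order where tile[i] > tile[j] > 0): 4
4 is even, so the puzzle is solvable.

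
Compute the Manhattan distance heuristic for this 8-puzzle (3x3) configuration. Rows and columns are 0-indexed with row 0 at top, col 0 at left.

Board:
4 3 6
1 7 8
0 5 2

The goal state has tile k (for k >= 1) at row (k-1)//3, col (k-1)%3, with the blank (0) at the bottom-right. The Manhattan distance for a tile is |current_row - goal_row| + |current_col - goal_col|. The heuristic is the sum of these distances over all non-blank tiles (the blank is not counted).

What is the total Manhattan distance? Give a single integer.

Tile 4: at (0,0), goal (1,0), distance |0-1|+|0-0| = 1
Tile 3: at (0,1), goal (0,2), distance |0-0|+|1-2| = 1
Tile 6: at (0,2), goal (1,2), distance |0-1|+|2-2| = 1
Tile 1: at (1,0), goal (0,0), distance |1-0|+|0-0| = 1
Tile 7: at (1,1), goal (2,0), distance |1-2|+|1-0| = 2
Tile 8: at (1,2), goal (2,1), distance |1-2|+|2-1| = 2
Tile 5: at (2,1), goal (1,1), distance |2-1|+|1-1| = 1
Tile 2: at (2,2), goal (0,1), distance |2-0|+|2-1| = 3
Sum: 1 + 1 + 1 + 1 + 2 + 2 + 1 + 3 = 12

Answer: 12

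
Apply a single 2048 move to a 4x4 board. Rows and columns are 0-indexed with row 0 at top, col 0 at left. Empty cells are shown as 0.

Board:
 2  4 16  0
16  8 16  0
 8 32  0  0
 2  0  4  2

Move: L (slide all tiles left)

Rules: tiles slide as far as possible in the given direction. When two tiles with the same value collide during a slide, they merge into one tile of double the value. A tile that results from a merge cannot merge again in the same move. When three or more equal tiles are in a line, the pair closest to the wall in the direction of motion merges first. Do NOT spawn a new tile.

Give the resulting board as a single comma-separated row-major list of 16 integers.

Answer: 2, 4, 16, 0, 16, 8, 16, 0, 8, 32, 0, 0, 2, 4, 2, 0

Derivation:
Slide left:
row 0: [2, 4, 16, 0] -> [2, 4, 16, 0]
row 1: [16, 8, 16, 0] -> [16, 8, 16, 0]
row 2: [8, 32, 0, 0] -> [8, 32, 0, 0]
row 3: [2, 0, 4, 2] -> [2, 4, 2, 0]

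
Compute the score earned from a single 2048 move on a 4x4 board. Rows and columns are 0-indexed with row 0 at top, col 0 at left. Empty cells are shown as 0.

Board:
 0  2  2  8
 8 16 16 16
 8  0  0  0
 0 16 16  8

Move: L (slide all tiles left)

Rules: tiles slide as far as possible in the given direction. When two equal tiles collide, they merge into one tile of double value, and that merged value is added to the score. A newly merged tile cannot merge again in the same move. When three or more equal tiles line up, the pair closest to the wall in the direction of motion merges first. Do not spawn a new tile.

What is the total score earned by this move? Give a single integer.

Slide left:
row 0: [0, 2, 2, 8] -> [4, 8, 0, 0]  score +4 (running 4)
row 1: [8, 16, 16, 16] -> [8, 32, 16, 0]  score +32 (running 36)
row 2: [8, 0, 0, 0] -> [8, 0, 0, 0]  score +0 (running 36)
row 3: [0, 16, 16, 8] -> [32, 8, 0, 0]  score +32 (running 68)
Board after move:
 4  8  0  0
 8 32 16  0
 8  0  0  0
32  8  0  0

Answer: 68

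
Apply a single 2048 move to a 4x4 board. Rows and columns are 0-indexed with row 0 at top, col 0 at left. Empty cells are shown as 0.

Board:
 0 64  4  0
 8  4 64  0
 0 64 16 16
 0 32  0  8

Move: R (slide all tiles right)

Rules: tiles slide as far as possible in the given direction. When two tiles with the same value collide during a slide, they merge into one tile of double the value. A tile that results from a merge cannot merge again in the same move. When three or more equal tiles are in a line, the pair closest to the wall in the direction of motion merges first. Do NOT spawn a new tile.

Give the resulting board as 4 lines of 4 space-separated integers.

Answer:  0  0 64  4
 0  8  4 64
 0  0 64 32
 0  0 32  8

Derivation:
Slide right:
row 0: [0, 64, 4, 0] -> [0, 0, 64, 4]
row 1: [8, 4, 64, 0] -> [0, 8, 4, 64]
row 2: [0, 64, 16, 16] -> [0, 0, 64, 32]
row 3: [0, 32, 0, 8] -> [0, 0, 32, 8]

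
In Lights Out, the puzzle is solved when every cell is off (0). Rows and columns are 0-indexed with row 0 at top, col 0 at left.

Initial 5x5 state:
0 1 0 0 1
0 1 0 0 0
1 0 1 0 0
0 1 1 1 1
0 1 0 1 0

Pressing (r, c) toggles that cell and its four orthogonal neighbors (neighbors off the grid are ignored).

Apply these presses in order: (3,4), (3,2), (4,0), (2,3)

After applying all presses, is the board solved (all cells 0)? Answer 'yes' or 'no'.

Answer: no

Derivation:
After press 1 at (3,4):
0 1 0 0 1
0 1 0 0 0
1 0 1 0 1
0 1 1 0 0
0 1 0 1 1

After press 2 at (3,2):
0 1 0 0 1
0 1 0 0 0
1 0 0 0 1
0 0 0 1 0
0 1 1 1 1

After press 3 at (4,0):
0 1 0 0 1
0 1 0 0 0
1 0 0 0 1
1 0 0 1 0
1 0 1 1 1

After press 4 at (2,3):
0 1 0 0 1
0 1 0 1 0
1 0 1 1 0
1 0 0 0 0
1 0 1 1 1

Lights still on: 12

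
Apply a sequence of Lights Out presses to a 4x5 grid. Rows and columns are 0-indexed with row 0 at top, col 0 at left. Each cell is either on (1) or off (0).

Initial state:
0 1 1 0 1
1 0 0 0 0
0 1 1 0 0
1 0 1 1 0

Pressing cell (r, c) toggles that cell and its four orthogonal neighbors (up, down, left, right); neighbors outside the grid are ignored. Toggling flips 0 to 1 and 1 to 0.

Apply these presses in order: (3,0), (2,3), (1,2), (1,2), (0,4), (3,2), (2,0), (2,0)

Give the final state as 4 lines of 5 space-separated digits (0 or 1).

After press 1 at (3,0):
0 1 1 0 1
1 0 0 0 0
1 1 1 0 0
0 1 1 1 0

After press 2 at (2,3):
0 1 1 0 1
1 0 0 1 0
1 1 0 1 1
0 1 1 0 0

After press 3 at (1,2):
0 1 0 0 1
1 1 1 0 0
1 1 1 1 1
0 1 1 0 0

After press 4 at (1,2):
0 1 1 0 1
1 0 0 1 0
1 1 0 1 1
0 1 1 0 0

After press 5 at (0,4):
0 1 1 1 0
1 0 0 1 1
1 1 0 1 1
0 1 1 0 0

After press 6 at (3,2):
0 1 1 1 0
1 0 0 1 1
1 1 1 1 1
0 0 0 1 0

After press 7 at (2,0):
0 1 1 1 0
0 0 0 1 1
0 0 1 1 1
1 0 0 1 0

After press 8 at (2,0):
0 1 1 1 0
1 0 0 1 1
1 1 1 1 1
0 0 0 1 0

Answer: 0 1 1 1 0
1 0 0 1 1
1 1 1 1 1
0 0 0 1 0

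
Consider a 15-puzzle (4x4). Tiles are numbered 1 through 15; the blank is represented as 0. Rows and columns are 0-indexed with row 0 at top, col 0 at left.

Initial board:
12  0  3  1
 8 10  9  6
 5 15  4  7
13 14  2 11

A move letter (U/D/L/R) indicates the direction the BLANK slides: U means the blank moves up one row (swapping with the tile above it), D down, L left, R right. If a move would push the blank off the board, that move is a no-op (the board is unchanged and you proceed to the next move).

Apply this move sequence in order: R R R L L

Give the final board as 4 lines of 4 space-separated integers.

Answer: 12  0  3  1
 8 10  9  6
 5 15  4  7
13 14  2 11

Derivation:
After move 1 (R):
12  3  0  1
 8 10  9  6
 5 15  4  7
13 14  2 11

After move 2 (R):
12  3  1  0
 8 10  9  6
 5 15  4  7
13 14  2 11

After move 3 (R):
12  3  1  0
 8 10  9  6
 5 15  4  7
13 14  2 11

After move 4 (L):
12  3  0  1
 8 10  9  6
 5 15  4  7
13 14  2 11

After move 5 (L):
12  0  3  1
 8 10  9  6
 5 15  4  7
13 14  2 11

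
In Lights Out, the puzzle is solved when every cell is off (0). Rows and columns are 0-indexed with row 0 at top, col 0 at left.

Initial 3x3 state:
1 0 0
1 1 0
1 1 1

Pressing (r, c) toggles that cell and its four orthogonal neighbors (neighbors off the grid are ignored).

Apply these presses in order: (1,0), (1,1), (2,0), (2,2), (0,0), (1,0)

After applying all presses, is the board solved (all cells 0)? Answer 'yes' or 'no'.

Answer: yes

Derivation:
After press 1 at (1,0):
0 0 0
0 0 0
0 1 1

After press 2 at (1,1):
0 1 0
1 1 1
0 0 1

After press 3 at (2,0):
0 1 0
0 1 1
1 1 1

After press 4 at (2,2):
0 1 0
0 1 0
1 0 0

After press 5 at (0,0):
1 0 0
1 1 0
1 0 0

After press 6 at (1,0):
0 0 0
0 0 0
0 0 0

Lights still on: 0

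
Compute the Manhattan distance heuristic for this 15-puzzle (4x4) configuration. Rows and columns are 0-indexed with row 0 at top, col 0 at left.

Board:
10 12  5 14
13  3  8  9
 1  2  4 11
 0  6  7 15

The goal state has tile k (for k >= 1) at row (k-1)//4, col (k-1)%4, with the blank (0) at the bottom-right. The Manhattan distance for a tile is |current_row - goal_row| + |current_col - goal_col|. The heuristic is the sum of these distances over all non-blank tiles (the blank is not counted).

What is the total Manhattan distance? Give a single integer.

Tile 10: at (0,0), goal (2,1), distance |0-2|+|0-1| = 3
Tile 12: at (0,1), goal (2,3), distance |0-2|+|1-3| = 4
Tile 5: at (0,2), goal (1,0), distance |0-1|+|2-0| = 3
Tile 14: at (0,3), goal (3,1), distance |0-3|+|3-1| = 5
Tile 13: at (1,0), goal (3,0), distance |1-3|+|0-0| = 2
Tile 3: at (1,1), goal (0,2), distance |1-0|+|1-2| = 2
Tile 8: at (1,2), goal (1,3), distance |1-1|+|2-3| = 1
Tile 9: at (1,3), goal (2,0), distance |1-2|+|3-0| = 4
Tile 1: at (2,0), goal (0,0), distance |2-0|+|0-0| = 2
Tile 2: at (2,1), goal (0,1), distance |2-0|+|1-1| = 2
Tile 4: at (2,2), goal (0,3), distance |2-0|+|2-3| = 3
Tile 11: at (2,3), goal (2,2), distance |2-2|+|3-2| = 1
Tile 6: at (3,1), goal (1,1), distance |3-1|+|1-1| = 2
Tile 7: at (3,2), goal (1,2), distance |3-1|+|2-2| = 2
Tile 15: at (3,3), goal (3,2), distance |3-3|+|3-2| = 1
Sum: 3 + 4 + 3 + 5 + 2 + 2 + 1 + 4 + 2 + 2 + 3 + 1 + 2 + 2 + 1 = 37

Answer: 37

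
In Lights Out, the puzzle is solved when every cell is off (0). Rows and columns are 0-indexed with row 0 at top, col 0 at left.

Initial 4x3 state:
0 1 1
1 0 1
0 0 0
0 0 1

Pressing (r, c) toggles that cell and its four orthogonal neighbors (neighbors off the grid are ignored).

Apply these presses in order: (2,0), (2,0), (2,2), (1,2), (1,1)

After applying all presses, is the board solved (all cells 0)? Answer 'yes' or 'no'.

Answer: yes

Derivation:
After press 1 at (2,0):
0 1 1
0 0 1
1 1 0
1 0 1

After press 2 at (2,0):
0 1 1
1 0 1
0 0 0
0 0 1

After press 3 at (2,2):
0 1 1
1 0 0
0 1 1
0 0 0

After press 4 at (1,2):
0 1 0
1 1 1
0 1 0
0 0 0

After press 5 at (1,1):
0 0 0
0 0 0
0 0 0
0 0 0

Lights still on: 0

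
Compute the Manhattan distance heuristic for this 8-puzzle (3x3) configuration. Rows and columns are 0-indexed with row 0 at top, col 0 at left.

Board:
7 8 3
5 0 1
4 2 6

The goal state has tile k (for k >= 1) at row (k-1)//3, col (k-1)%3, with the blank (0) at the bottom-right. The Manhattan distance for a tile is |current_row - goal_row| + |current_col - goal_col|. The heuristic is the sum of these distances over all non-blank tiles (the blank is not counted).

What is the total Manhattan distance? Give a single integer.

Tile 7: at (0,0), goal (2,0), distance |0-2|+|0-0| = 2
Tile 8: at (0,1), goal (2,1), distance |0-2|+|1-1| = 2
Tile 3: at (0,2), goal (0,2), distance |0-0|+|2-2| = 0
Tile 5: at (1,0), goal (1,1), distance |1-1|+|0-1| = 1
Tile 1: at (1,2), goal (0,0), distance |1-0|+|2-0| = 3
Tile 4: at (2,0), goal (1,0), distance |2-1|+|0-0| = 1
Tile 2: at (2,1), goal (0,1), distance |2-0|+|1-1| = 2
Tile 6: at (2,2), goal (1,2), distance |2-1|+|2-2| = 1
Sum: 2 + 2 + 0 + 1 + 3 + 1 + 2 + 1 = 12

Answer: 12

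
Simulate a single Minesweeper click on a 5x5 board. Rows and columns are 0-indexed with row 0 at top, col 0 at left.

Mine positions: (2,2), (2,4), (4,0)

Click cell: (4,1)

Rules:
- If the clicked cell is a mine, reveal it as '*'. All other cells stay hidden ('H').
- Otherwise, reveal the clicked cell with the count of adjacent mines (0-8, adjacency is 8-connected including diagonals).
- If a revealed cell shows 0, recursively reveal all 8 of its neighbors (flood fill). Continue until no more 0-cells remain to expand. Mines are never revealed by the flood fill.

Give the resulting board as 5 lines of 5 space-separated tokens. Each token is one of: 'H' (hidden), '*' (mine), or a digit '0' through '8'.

H H H H H
H H H H H
H H H H H
H H H H H
H 1 H H H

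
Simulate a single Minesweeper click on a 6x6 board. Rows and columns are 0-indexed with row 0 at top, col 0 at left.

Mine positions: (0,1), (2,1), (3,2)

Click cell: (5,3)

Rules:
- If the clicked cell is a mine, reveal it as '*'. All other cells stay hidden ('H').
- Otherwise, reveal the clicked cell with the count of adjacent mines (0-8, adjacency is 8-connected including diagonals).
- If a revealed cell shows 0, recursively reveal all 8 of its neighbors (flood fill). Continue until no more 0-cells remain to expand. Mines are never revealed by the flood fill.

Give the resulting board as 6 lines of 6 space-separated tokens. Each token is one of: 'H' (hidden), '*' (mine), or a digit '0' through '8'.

H H 1 0 0 0
H H 2 0 0 0
H H 2 1 0 0
1 2 H 1 0 0
0 1 1 1 0 0
0 0 0 0 0 0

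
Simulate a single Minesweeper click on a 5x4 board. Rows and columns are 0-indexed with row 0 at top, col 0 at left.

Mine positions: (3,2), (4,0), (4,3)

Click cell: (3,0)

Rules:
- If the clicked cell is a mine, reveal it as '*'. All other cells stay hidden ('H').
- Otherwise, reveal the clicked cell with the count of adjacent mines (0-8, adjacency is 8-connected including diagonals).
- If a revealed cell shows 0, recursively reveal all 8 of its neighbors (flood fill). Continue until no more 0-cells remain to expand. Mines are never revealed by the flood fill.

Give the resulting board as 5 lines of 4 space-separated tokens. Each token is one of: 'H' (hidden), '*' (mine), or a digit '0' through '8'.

H H H H
H H H H
H H H H
1 H H H
H H H H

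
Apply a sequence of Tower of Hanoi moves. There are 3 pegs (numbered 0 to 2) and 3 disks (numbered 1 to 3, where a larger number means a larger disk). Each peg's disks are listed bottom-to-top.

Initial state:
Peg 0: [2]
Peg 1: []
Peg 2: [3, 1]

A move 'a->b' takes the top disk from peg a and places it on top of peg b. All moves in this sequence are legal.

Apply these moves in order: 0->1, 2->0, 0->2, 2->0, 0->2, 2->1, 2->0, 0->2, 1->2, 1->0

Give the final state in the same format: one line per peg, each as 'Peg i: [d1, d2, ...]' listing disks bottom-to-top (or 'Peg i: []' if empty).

After move 1 (0->1):
Peg 0: []
Peg 1: [2]
Peg 2: [3, 1]

After move 2 (2->0):
Peg 0: [1]
Peg 1: [2]
Peg 2: [3]

After move 3 (0->2):
Peg 0: []
Peg 1: [2]
Peg 2: [3, 1]

After move 4 (2->0):
Peg 0: [1]
Peg 1: [2]
Peg 2: [3]

After move 5 (0->2):
Peg 0: []
Peg 1: [2]
Peg 2: [3, 1]

After move 6 (2->1):
Peg 0: []
Peg 1: [2, 1]
Peg 2: [3]

After move 7 (2->0):
Peg 0: [3]
Peg 1: [2, 1]
Peg 2: []

After move 8 (0->2):
Peg 0: []
Peg 1: [2, 1]
Peg 2: [3]

After move 9 (1->2):
Peg 0: []
Peg 1: [2]
Peg 2: [3, 1]

After move 10 (1->0):
Peg 0: [2]
Peg 1: []
Peg 2: [3, 1]

Answer: Peg 0: [2]
Peg 1: []
Peg 2: [3, 1]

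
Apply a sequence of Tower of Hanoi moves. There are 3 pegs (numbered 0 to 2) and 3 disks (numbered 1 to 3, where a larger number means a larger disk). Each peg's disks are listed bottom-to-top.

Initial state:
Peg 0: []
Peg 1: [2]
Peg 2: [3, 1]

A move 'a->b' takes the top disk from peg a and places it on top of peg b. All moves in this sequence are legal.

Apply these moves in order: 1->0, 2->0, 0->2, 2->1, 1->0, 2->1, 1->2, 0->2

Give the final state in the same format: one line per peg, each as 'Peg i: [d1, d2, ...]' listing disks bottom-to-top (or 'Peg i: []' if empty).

Answer: Peg 0: [2]
Peg 1: []
Peg 2: [3, 1]

Derivation:
After move 1 (1->0):
Peg 0: [2]
Peg 1: []
Peg 2: [3, 1]

After move 2 (2->0):
Peg 0: [2, 1]
Peg 1: []
Peg 2: [3]

After move 3 (0->2):
Peg 0: [2]
Peg 1: []
Peg 2: [3, 1]

After move 4 (2->1):
Peg 0: [2]
Peg 1: [1]
Peg 2: [3]

After move 5 (1->0):
Peg 0: [2, 1]
Peg 1: []
Peg 2: [3]

After move 6 (2->1):
Peg 0: [2, 1]
Peg 1: [3]
Peg 2: []

After move 7 (1->2):
Peg 0: [2, 1]
Peg 1: []
Peg 2: [3]

After move 8 (0->2):
Peg 0: [2]
Peg 1: []
Peg 2: [3, 1]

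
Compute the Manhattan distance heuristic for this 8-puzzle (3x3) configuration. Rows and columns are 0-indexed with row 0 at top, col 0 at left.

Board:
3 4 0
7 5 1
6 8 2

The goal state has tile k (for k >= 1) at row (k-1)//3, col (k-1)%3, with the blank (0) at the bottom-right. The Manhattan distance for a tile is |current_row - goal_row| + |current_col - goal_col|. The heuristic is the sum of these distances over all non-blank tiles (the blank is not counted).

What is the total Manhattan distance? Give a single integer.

Answer: 14

Derivation:
Tile 3: (0,0)->(0,2) = 2
Tile 4: (0,1)->(1,0) = 2
Tile 7: (1,0)->(2,0) = 1
Tile 5: (1,1)->(1,1) = 0
Tile 1: (1,2)->(0,0) = 3
Tile 6: (2,0)->(1,2) = 3
Tile 8: (2,1)->(2,1) = 0
Tile 2: (2,2)->(0,1) = 3
Sum: 2 + 2 + 1 + 0 + 3 + 3 + 0 + 3 = 14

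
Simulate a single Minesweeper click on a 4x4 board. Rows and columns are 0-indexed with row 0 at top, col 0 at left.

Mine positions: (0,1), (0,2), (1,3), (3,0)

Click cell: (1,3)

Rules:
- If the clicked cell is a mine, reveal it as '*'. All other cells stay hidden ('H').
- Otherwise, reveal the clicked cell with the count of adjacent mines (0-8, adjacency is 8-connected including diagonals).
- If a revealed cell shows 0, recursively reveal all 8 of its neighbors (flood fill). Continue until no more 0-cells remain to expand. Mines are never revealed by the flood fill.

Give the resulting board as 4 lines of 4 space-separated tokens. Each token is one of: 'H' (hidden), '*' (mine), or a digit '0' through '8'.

H H H H
H H H *
H H H H
H H H H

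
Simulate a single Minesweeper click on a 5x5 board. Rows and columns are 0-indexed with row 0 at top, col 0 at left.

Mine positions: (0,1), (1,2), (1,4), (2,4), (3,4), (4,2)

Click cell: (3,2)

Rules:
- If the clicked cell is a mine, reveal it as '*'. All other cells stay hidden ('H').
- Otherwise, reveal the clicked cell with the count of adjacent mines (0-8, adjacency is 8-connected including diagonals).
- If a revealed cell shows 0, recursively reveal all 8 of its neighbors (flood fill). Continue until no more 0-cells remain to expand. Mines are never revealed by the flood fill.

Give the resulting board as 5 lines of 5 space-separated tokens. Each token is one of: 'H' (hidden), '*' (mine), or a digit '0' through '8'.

H H H H H
H H H H H
H H H H H
H H 1 H H
H H H H H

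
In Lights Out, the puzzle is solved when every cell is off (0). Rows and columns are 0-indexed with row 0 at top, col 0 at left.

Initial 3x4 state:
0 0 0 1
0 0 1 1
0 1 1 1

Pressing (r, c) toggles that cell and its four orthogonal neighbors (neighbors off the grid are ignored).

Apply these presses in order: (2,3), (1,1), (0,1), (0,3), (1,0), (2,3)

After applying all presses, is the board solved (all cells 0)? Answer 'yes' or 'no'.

After press 1 at (2,3):
0 0 0 1
0 0 1 0
0 1 0 0

After press 2 at (1,1):
0 1 0 1
1 1 0 0
0 0 0 0

After press 3 at (0,1):
1 0 1 1
1 0 0 0
0 0 0 0

After press 4 at (0,3):
1 0 0 0
1 0 0 1
0 0 0 0

After press 5 at (1,0):
0 0 0 0
0 1 0 1
1 0 0 0

After press 6 at (2,3):
0 0 0 0
0 1 0 0
1 0 1 1

Lights still on: 4

Answer: no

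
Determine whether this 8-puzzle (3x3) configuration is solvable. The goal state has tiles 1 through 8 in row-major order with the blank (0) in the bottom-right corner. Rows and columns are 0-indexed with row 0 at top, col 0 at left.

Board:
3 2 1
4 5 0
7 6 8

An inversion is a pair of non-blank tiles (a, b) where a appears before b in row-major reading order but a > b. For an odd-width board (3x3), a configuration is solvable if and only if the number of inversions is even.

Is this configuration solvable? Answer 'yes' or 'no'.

Inversions (pairs i<j in row-major order where tile[i] > tile[j] > 0): 4
4 is even, so the puzzle is solvable.

Answer: yes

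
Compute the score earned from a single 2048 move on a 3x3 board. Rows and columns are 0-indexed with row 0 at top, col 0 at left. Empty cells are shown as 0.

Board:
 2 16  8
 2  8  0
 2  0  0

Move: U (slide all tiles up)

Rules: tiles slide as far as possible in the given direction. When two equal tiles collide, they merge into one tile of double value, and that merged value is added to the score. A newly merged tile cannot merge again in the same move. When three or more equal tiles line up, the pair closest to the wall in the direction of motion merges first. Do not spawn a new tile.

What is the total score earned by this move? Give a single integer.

Slide up:
col 0: [2, 2, 2] -> [4, 2, 0]  score +4 (running 4)
col 1: [16, 8, 0] -> [16, 8, 0]  score +0 (running 4)
col 2: [8, 0, 0] -> [8, 0, 0]  score +0 (running 4)
Board after move:
 4 16  8
 2  8  0
 0  0  0

Answer: 4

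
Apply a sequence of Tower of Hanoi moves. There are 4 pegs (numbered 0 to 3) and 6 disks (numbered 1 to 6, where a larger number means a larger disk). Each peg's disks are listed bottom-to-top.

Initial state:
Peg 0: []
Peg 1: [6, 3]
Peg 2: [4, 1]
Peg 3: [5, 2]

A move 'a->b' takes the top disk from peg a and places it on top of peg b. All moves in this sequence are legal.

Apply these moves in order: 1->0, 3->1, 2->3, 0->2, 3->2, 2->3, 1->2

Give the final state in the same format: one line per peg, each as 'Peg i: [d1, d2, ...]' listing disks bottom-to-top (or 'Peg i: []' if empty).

After move 1 (1->0):
Peg 0: [3]
Peg 1: [6]
Peg 2: [4, 1]
Peg 3: [5, 2]

After move 2 (3->1):
Peg 0: [3]
Peg 1: [6, 2]
Peg 2: [4, 1]
Peg 3: [5]

After move 3 (2->3):
Peg 0: [3]
Peg 1: [6, 2]
Peg 2: [4]
Peg 3: [5, 1]

After move 4 (0->2):
Peg 0: []
Peg 1: [6, 2]
Peg 2: [4, 3]
Peg 3: [5, 1]

After move 5 (3->2):
Peg 0: []
Peg 1: [6, 2]
Peg 2: [4, 3, 1]
Peg 3: [5]

After move 6 (2->3):
Peg 0: []
Peg 1: [6, 2]
Peg 2: [4, 3]
Peg 3: [5, 1]

After move 7 (1->2):
Peg 0: []
Peg 1: [6]
Peg 2: [4, 3, 2]
Peg 3: [5, 1]

Answer: Peg 0: []
Peg 1: [6]
Peg 2: [4, 3, 2]
Peg 3: [5, 1]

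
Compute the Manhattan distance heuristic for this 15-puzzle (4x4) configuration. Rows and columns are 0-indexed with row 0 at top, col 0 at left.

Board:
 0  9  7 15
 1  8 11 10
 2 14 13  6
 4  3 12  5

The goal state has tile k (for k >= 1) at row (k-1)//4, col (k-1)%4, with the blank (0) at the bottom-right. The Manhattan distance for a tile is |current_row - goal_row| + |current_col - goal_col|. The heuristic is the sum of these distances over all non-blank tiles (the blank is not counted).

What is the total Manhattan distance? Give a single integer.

Tile 9: (0,1)->(2,0) = 3
Tile 7: (0,2)->(1,2) = 1
Tile 15: (0,3)->(3,2) = 4
Tile 1: (1,0)->(0,0) = 1
Tile 8: (1,1)->(1,3) = 2
Tile 11: (1,2)->(2,2) = 1
Tile 10: (1,3)->(2,1) = 3
Tile 2: (2,0)->(0,1) = 3
Tile 14: (2,1)->(3,1) = 1
Tile 13: (2,2)->(3,0) = 3
Tile 6: (2,3)->(1,1) = 3
Tile 4: (3,0)->(0,3) = 6
Tile 3: (3,1)->(0,2) = 4
Tile 12: (3,2)->(2,3) = 2
Tile 5: (3,3)->(1,0) = 5
Sum: 3 + 1 + 4 + 1 + 2 + 1 + 3 + 3 + 1 + 3 + 3 + 6 + 4 + 2 + 5 = 42

Answer: 42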